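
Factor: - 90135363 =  - 3^1 * 73^1*411577^1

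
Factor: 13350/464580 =2^( - 1)*3^( - 1 )*5^1*29^( - 1)  =  5/174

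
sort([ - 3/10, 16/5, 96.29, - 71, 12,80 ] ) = [  -  71, - 3/10, 16/5,  12, 80, 96.29]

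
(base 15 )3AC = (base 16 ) 345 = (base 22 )1g1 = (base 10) 837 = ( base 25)18c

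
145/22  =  6 + 13/22=6.59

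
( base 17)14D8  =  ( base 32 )64q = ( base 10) 6298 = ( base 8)14232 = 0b1100010011010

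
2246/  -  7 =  - 321+1/7 = -320.86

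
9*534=4806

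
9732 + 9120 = 18852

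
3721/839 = 3721/839  =  4.44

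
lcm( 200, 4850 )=19400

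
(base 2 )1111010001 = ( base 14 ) 4DB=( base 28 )16P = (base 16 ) 3D1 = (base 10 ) 977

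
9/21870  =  1/2430 = 0.00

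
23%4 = 3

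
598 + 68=666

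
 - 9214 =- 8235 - 979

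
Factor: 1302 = 2^1 * 3^1*7^1*31^1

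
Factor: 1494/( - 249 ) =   -  2^1 *3^1= - 6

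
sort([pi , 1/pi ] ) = [1/pi,  pi ]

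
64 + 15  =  79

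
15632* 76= 1188032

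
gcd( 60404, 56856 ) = 4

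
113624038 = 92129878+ 21494160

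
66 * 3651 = 240966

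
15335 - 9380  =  5955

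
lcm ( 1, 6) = 6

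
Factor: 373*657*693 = 169827273 =3^4*7^1*11^1*73^1*373^1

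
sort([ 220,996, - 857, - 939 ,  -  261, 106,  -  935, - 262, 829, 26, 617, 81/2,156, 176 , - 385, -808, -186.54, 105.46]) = [ - 939, - 935,-857, - 808, - 385, - 262,  -  261 ,  -  186.54,  26, 81/2,105.46,106,156, 176, 220,  617 , 829, 996]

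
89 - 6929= - 6840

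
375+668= 1043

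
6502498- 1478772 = 5023726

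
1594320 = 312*5110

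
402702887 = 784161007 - 381458120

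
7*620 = 4340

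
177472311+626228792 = 803701103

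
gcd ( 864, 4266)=54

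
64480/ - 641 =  - 101 + 261/641= -100.59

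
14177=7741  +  6436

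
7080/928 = 885/116 = 7.63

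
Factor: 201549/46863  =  3^( - 1 )*23^2*41^(-1 )=529/123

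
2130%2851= 2130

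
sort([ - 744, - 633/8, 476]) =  [ -744,- 633/8,476 ]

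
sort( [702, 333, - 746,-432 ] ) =[ - 746, - 432,333, 702 ]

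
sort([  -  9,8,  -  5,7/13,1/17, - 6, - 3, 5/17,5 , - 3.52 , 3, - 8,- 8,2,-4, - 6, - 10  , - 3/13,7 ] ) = [ - 10, - 9 , - 8, - 8, -6,  -  6, - 5, - 4,- 3.52 , -3, - 3/13, 1/17, 5/17,7/13, 2,3,5 , 7,8 ] 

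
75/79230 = 5/5282 =0.00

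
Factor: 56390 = 2^1*5^1*5639^1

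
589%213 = 163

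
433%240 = 193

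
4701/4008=1567/1336 = 1.17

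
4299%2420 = 1879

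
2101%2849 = 2101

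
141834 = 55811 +86023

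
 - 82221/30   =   - 27407/10 = - 2740.70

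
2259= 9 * 251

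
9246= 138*67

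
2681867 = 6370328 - 3688461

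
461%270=191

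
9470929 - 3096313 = 6374616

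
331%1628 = 331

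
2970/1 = 2970 = 2970.00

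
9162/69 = 3054/23 = 132.78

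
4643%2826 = 1817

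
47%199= 47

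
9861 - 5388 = 4473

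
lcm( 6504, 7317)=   58536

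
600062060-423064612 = 176997448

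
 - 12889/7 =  - 1842 + 5/7= - 1841.29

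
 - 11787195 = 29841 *( - 395) 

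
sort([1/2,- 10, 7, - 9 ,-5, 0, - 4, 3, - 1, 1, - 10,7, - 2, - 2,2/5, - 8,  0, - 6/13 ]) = [ - 10,-10, - 9,-8, - 5, - 4, - 2,-2, - 1 ,- 6/13,0,0 , 2/5, 1/2, 1, 3, 7, 7]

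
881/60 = 14 +41/60 = 14.68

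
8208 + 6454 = 14662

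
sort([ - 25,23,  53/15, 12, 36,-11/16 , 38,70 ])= [ - 25, - 11/16, 53/15, 12,23, 36, 38, 70]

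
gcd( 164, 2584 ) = 4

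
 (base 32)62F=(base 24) AJ7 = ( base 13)2AA9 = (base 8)14117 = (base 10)6223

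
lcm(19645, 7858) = 39290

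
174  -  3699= -3525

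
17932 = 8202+9730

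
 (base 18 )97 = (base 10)169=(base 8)251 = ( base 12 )121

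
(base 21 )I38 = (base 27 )AQH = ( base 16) 1F49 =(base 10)8009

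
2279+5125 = 7404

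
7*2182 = 15274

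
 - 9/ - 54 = 1/6  =  0.17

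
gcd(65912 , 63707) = 7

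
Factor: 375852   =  2^2*3^1*31321^1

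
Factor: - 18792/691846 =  - 2^2*3^4* 29^1*345923^(-1) = -9396/345923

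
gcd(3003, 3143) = 7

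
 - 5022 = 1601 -6623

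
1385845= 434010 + 951835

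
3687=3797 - 110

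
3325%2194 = 1131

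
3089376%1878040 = 1211336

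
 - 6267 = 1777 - 8044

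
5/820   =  1/164  =  0.01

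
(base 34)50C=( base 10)5792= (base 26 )8EK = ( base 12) 3428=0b1011010100000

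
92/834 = 46/417 = 0.11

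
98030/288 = 49015/144 = 340.38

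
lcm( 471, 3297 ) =3297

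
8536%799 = 546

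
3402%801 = 198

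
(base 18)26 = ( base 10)42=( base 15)2C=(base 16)2A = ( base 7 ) 60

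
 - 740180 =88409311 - 89149491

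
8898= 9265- 367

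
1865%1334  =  531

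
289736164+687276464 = 977012628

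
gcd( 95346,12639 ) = 3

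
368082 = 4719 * 78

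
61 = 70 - 9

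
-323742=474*( - 683)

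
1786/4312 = 893/2156  =  0.41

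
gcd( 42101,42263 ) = 1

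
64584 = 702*92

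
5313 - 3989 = 1324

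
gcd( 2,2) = 2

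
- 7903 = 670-8573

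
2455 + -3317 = -862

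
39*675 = 26325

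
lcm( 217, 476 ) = 14756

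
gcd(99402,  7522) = 2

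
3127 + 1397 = 4524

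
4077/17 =239 + 14/17 = 239.82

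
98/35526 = 49/17763= 0.00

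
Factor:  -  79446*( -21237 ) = 2^1*3^2*7079^1*13241^1 = 1687194702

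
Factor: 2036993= 7^1 * 290999^1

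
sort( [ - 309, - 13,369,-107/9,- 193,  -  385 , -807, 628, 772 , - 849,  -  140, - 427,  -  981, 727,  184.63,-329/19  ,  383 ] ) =[-981,-849,  -  807 ,- 427, - 385, - 309,  -  193, - 140,-329/19,-13,- 107/9,  184.63,369,383,628, 727, 772] 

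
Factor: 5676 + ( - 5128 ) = 2^2 * 137^1 = 548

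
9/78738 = 3/26246  =  0.00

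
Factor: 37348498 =2^1*11^1*269^1*6311^1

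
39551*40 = 1582040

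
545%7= 6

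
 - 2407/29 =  - 83 = - 83.00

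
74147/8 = 9268 + 3/8 = 9268.38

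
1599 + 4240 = 5839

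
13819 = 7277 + 6542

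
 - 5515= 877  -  6392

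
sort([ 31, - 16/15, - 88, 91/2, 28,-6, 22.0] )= [-88, - 6 , - 16/15,  22.0, 28, 31, 91/2 ]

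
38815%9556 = 591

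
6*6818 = 40908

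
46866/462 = 7811/77 = 101.44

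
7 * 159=1113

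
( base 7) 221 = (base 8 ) 161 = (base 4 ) 1301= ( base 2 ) 1110001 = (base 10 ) 113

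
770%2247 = 770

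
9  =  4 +5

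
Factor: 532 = 2^2*7^1 * 19^1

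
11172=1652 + 9520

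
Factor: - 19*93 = -3^1*19^1 * 31^1 = - 1767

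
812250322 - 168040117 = 644210205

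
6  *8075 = 48450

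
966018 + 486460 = 1452478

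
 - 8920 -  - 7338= - 1582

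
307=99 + 208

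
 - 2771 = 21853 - 24624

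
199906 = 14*14279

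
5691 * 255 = 1451205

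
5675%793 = 124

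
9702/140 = 69 + 3/10 = 69.30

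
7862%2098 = 1568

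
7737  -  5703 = 2034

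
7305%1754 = 289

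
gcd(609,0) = 609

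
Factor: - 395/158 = - 2^(  -  1 )*5^1=- 5/2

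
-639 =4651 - 5290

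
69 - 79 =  - 10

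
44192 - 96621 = - 52429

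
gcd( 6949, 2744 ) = 1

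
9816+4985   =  14801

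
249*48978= 12195522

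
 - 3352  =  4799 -8151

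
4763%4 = 3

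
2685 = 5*537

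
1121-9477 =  - 8356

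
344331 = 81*4251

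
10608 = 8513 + 2095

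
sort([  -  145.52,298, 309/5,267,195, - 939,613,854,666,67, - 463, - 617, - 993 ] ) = [  -  993,-939, - 617, - 463, - 145.52,309/5, 67,  195,267,  298,613,666, 854]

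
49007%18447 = 12113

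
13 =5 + 8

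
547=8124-7577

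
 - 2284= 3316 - 5600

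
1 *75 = 75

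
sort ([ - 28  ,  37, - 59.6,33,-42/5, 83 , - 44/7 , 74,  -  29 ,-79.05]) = [ -79.05, - 59.6, - 29, - 28, - 42/5,-44/7,33, 37, 74,83]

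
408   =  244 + 164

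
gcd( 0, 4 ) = 4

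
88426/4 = 44213/2 = 22106.50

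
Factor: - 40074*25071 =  - 2^1*3^2*61^1*137^1*6679^1 = -1004695254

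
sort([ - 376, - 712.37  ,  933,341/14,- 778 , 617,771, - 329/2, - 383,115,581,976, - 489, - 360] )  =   [ - 778, - 712.37, - 489,  -  383, - 376, - 360, - 329/2,341/14,115, 581, 617,771, 933, 976] 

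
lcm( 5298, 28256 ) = 84768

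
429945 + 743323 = 1173268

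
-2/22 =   -  1/11  =  - 0.09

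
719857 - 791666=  - 71809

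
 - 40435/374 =-40435/374 = - 108.11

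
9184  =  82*112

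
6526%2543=1440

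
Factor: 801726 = 2^1*3^1*47^1  *2843^1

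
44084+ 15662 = 59746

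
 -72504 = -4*18126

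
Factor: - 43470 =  - 2^1*3^3*5^1*7^1*23^1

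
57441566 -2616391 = 54825175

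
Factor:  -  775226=-2^1*387613^1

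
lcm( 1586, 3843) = 99918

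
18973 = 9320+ 9653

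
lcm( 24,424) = 1272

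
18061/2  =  18061/2 = 9030.50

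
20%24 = 20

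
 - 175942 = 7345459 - 7521401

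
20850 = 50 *417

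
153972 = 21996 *7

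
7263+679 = 7942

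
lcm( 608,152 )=608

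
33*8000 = 264000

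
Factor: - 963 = -3^2*107^1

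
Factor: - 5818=-2^1*2909^1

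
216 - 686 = -470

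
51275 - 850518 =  - 799243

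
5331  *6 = 31986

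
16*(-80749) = -1291984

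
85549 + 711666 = 797215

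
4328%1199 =731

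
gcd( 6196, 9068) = 4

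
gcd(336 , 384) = 48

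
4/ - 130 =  - 2/65 = - 0.03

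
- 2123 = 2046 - 4169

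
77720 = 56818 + 20902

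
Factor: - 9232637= -23^2*31^1*563^1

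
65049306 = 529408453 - 464359147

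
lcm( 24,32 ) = 96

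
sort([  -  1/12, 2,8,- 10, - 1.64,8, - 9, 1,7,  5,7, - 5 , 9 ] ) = [-10,-9, - 5, - 1.64,  -  1/12, 1,2 , 5,7, 7,8, 8, 9 ] 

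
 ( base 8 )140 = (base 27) 3f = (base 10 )96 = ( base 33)2u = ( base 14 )6c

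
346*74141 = 25652786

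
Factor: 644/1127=2^2 *7^( - 1 ) = 4/7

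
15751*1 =15751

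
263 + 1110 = 1373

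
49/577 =49/577 = 0.08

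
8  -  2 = 6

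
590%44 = 18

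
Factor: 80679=3^1 * 26893^1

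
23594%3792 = 842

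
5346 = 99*54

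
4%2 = 0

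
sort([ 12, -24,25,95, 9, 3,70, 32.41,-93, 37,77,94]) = [ - 93 , - 24, 3, 9,  12,25, 32.41,  37, 70 , 77,94, 95 ] 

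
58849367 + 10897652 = 69747019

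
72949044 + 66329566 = 139278610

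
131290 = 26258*5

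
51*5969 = 304419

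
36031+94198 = 130229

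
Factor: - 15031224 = -2^3*3^3*13^1*53^1*101^1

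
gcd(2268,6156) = 324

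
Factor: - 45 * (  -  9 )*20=8100 = 2^2*3^4*5^2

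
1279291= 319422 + 959869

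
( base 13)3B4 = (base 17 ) 248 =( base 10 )654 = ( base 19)1F8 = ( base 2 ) 1010001110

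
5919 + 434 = 6353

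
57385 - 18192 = 39193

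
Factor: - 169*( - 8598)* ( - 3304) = -4800916848 =- 2^4 * 3^1 * 7^1 * 13^2*59^1*1433^1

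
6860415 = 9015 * 761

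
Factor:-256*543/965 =-139008/965 = - 2^8*3^1*5^( - 1)*181^1 * 193^(-1)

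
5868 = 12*489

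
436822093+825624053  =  1262446146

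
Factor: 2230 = 2^1*5^1 * 223^1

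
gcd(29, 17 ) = 1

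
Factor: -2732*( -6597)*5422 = 97720727688 =2^3*3^2*683^1 * 733^1 * 2711^1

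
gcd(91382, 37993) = 1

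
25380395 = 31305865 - 5925470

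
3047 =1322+1725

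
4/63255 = 4/63255 = 0.00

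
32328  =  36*898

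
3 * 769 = 2307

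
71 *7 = 497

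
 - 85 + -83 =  - 168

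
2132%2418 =2132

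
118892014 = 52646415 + 66245599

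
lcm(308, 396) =2772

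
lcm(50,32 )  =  800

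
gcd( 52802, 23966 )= 2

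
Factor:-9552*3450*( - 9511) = 313429298400 = 2^5 * 3^2 * 5^2 * 23^1*199^1 *9511^1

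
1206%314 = 264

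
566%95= 91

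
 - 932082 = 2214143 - 3146225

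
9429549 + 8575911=18005460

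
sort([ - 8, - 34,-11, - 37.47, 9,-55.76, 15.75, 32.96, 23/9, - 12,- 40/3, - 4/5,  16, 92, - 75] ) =[-75,  -  55.76, -37.47, - 34, - 40/3 ,- 12,-11 , -8, - 4/5,23/9, 9, 15.75, 16, 32.96,92]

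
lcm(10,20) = 20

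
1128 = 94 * 12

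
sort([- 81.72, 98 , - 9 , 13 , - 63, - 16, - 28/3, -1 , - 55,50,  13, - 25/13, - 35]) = [ - 81.72, - 63, - 55, - 35, - 16,-28/3, - 9, -25/13,-1 , 13, 13, 50,98 ]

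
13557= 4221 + 9336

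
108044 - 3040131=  - 2932087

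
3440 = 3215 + 225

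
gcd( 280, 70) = 70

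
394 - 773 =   -  379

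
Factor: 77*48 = 3696 = 2^4*3^1  *7^1*11^1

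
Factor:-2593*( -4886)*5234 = 2^2*  7^1*349^1 *2593^1*2617^1 = 66311629132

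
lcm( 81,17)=1377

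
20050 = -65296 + 85346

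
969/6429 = 323/2143  =  0.15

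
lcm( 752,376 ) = 752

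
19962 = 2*9981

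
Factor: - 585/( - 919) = 3^2* 5^1*13^1*919^( - 1)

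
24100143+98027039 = 122127182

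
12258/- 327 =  - 38 + 56/109 = - 37.49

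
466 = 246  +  220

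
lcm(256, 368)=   5888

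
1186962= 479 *2478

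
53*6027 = 319431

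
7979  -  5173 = 2806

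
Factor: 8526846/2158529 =2^1*3^1 *197^( - 1 ) *10957^( - 1)*1421141^1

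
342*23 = 7866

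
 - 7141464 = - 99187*72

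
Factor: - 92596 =  -  2^2 * 7^1*3307^1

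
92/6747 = 92/6747 = 0.01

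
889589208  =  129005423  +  760583785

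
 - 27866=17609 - 45475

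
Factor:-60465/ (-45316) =2^ ( - 2 ) *3^1*5^1*29^1*139^1*11329^(- 1 )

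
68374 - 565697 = - 497323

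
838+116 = 954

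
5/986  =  5/986 = 0.01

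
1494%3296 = 1494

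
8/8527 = 8/8527 = 0.00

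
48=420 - 372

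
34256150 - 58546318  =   - 24290168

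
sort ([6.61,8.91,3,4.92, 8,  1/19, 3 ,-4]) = [ - 4, 1/19,3, 3,4.92,6.61,8, 8.91] 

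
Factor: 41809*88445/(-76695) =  - 3^(-1)*7^2* 19^2 *5113^( - 1 )*41809^1  =  -739559401/15339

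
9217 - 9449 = -232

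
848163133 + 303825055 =1151988188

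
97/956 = 97/956 = 0.10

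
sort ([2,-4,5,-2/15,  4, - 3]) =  [ - 4,-3  ,- 2/15, 2, 4, 5]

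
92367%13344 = 12303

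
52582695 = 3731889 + 48850806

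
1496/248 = 6+1/31 = 6.03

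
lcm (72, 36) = 72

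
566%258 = 50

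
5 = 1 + 4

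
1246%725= 521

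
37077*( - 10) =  - 370770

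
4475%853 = 210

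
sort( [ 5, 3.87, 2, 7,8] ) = [ 2,  3.87, 5,  7, 8 ]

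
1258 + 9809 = 11067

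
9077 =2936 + 6141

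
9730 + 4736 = 14466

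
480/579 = 160/193 = 0.83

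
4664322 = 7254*643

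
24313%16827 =7486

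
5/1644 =5/1644 = 0.00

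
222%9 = 6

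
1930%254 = 152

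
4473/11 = 406+7/11 = 406.64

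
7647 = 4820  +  2827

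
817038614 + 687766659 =1504805273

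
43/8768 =43/8768 = 0.00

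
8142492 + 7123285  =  15265777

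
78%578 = 78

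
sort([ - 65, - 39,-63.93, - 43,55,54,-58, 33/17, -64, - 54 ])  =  [ - 65, - 64 ,  -  63.93  ,-58,  -  54, - 43, - 39, 33/17,  54,  55 ] 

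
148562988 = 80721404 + 67841584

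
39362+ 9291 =48653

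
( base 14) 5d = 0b1010011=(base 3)10002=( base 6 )215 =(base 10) 83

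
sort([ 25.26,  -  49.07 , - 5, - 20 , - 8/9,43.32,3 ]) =[-49.07,  -  20, - 5,- 8/9,3, 25.26,  43.32] 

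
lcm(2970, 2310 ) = 20790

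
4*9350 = 37400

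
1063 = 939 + 124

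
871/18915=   67/1455=0.05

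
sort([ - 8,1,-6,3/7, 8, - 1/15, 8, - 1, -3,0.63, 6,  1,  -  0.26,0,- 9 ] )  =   [- 9, - 8, - 6,  -  3, - 1, - 0.26,-1/15, 0, 3/7, 0.63, 1 , 1,6, 8, 8] 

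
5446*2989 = 16278094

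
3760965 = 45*83577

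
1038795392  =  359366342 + 679429050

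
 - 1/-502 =1/502 =0.00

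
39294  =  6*6549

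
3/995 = 3/995 = 0.00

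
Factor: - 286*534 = - 2^2*3^1*11^1*13^1*89^1 = -  152724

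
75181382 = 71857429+3323953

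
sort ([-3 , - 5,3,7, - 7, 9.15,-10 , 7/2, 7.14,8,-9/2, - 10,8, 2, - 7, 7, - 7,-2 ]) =[ - 10, - 10 , - 7,-7, - 7,-5, - 9/2, - 3, - 2, 2, 3,7/2,7,7,7.14 , 8,8,9.15] 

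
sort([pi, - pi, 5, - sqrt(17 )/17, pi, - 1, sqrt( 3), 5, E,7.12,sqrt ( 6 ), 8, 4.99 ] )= [ - pi, - 1, - sqrt( 17 ) /17, sqrt( 3), sqrt(6),E, pi, pi,  4.99,5, 5, 7.12, 8]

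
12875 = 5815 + 7060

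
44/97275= 44/97275 = 0.00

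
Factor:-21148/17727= - 2^2 * 3^( - 1)*17^1*19^( - 1 ) = - 68/57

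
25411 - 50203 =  - 24792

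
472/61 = 472/61 =7.74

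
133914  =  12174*11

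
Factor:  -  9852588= - 2^2*3^2*17^2*947^1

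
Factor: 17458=2^1 * 7^1*29^1*43^1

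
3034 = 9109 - 6075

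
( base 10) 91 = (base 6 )231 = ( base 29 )34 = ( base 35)2l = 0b1011011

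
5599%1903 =1793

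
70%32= 6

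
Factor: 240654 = 2^1*3^1*19^1*2111^1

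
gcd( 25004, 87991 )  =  1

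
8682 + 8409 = 17091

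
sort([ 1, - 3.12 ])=[ - 3.12, 1]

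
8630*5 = 43150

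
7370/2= 3685  =  3685.00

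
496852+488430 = 985282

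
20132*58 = 1167656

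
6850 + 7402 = 14252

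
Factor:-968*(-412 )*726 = 289540416  =  2^6*3^1*11^4*103^1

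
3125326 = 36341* 86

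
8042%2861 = 2320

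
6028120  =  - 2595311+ 8623431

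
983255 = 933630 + 49625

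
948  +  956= 1904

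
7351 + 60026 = 67377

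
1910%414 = 254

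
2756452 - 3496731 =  - 740279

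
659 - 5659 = -5000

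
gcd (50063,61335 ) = 1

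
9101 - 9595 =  - 494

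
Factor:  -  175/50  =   - 7/2 = - 2^( - 1)*7^1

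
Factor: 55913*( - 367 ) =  - 20520071 = - 11^1*13^1* 17^1*23^1*367^1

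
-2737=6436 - 9173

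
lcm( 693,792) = 5544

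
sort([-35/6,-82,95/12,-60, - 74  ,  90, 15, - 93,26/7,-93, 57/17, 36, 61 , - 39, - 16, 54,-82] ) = [ - 93,  -  93, - 82,-82, - 74,-60,-39, - 16,- 35/6, 57/17 , 26/7, 95/12, 15,36, 54,  61, 90 ] 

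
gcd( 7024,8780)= 1756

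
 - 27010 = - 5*5402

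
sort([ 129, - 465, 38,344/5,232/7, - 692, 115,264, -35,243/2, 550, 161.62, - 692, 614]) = [ - 692,-692, - 465 , - 35,232/7, 38,344/5, 115, 243/2,129 , 161.62,264,550, 614 ]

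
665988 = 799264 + -133276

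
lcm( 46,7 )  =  322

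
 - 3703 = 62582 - 66285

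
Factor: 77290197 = 3^1 * 619^1*41621^1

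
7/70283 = 7/70283=0.00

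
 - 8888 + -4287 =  - 13175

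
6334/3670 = 3167/1835 = 1.73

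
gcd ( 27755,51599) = 1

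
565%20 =5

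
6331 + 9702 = 16033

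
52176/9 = 5797 +1/3 = 5797.33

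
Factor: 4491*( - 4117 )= - 18489447  =  - 3^2 * 23^1*179^1 * 499^1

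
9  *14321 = 128889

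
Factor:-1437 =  -3^1 * 479^1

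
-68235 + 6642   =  -61593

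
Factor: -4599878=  - 2^1*2299939^1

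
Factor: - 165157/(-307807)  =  521/971= 521^1*971^( - 1)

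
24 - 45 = - 21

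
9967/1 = 9967 = 9967.00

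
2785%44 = 13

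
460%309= 151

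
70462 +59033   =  129495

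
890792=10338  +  880454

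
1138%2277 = 1138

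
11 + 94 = 105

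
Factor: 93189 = 3^1 *31063^1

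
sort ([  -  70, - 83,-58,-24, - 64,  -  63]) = [ - 83, - 70, - 64, - 63, - 58, - 24]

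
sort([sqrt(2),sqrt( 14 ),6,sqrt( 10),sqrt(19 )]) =[sqrt ( 2 ),  sqrt( 10 ), sqrt ( 14),sqrt ( 19 ),6]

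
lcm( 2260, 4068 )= 20340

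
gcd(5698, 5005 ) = 77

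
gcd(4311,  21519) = 9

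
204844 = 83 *2468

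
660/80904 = 55/6742 = 0.01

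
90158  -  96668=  - 6510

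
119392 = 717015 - 597623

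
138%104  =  34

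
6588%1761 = 1305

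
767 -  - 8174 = 8941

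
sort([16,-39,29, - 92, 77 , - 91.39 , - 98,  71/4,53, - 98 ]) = [ - 98,-98, - 92, - 91.39,-39,16,71/4,29,53, 77]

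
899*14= 12586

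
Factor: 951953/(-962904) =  - 2^( - 3) *3^( - 1) * 53^( - 1 )*229^1*757^ (  -  1)*4157^1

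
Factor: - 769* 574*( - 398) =175679588= 2^2 * 7^1 * 41^1*199^1*769^1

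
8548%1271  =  922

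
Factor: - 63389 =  - 63389^1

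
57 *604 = 34428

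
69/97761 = 23/32587 = 0.00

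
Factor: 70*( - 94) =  - 2^2*5^1*7^1*47^1 =- 6580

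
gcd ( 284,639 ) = 71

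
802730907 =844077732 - 41346825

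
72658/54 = 36329/27 = 1345.52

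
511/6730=511/6730=0.08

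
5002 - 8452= - 3450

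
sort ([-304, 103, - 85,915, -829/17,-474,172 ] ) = [ -474, - 304,-85, - 829/17,103, 172, 915]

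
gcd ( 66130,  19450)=3890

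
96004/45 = 96004/45=2133.42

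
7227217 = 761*9497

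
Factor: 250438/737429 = 2^1 * 7^ ( - 1)*11^( - 1) * 61^( - 1 )*157^( - 1)*125219^1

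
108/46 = 2+8/23 = 2.35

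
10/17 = 10/17 = 0.59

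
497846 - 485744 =12102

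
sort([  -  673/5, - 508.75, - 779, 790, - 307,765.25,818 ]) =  [ - 779, - 508.75,-307, - 673/5, 765.25,  790, 818]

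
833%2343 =833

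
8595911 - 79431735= -70835824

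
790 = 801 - 11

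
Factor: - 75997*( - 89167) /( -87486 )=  - 2^( - 1)*3^( - 1)*7^ ( - 1 )*13^1*19^3*2083^ ( - 1)*75997^1 = - 6776424499/87486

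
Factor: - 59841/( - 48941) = 549/449=3^2*61^1*449^( - 1)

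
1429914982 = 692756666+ 737158316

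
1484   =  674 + 810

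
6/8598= 1/1433=0.00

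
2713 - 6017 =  - 3304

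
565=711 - 146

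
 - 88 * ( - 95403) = 8395464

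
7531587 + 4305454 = 11837041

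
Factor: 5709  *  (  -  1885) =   -  10761465 = -3^1*5^1*11^1*13^1 * 29^1*173^1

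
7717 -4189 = 3528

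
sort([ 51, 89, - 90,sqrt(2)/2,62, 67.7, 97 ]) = [ - 90,sqrt ( 2 ) /2, 51,  62,67.7, 89,97 ] 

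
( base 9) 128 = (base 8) 153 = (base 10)107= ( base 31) 3e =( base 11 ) 98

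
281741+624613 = 906354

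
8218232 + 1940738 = 10158970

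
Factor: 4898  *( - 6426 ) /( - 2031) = 2^2 * 3^2*7^1 *17^1*31^1*79^1*677^( -1 )= 10491516/677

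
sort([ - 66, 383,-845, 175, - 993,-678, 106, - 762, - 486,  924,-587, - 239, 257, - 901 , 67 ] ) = [ - 993, - 901, - 845, - 762, -678, - 587, - 486, - 239,-66, 67, 106,175 , 257 , 383, 924 ]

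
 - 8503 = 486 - 8989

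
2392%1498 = 894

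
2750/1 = 2750  =  2750.00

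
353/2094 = 353/2094 = 0.17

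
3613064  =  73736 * 49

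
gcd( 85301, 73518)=1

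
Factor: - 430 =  - 2^1*5^1*43^1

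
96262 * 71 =6834602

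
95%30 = 5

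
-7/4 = -7/4 = - 1.75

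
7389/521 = 14 + 95/521 = 14.18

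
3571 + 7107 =10678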